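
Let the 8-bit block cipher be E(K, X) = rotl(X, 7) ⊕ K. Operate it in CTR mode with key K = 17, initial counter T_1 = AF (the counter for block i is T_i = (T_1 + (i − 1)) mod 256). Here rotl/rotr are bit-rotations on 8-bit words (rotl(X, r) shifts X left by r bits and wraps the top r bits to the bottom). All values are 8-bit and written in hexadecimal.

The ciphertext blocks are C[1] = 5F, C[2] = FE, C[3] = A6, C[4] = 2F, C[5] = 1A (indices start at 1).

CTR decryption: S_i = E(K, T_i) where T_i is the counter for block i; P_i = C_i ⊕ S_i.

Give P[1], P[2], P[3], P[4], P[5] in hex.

P[1] = 9F, P[2] = B1, P[3] = 69, P[4] = 61, P[5] = D4

P[1]: T = AF, S = E(K, T) = C0; 5F ⊕ C0 = 9F.
P[2]: T = B0, S = E(K, T) = 4F; FE ⊕ 4F = B1.
P[3]: T = B1, S = E(K, T) = CF; A6 ⊕ CF = 69.
P[4]: T = B2, S = E(K, T) = 4E; 2F ⊕ 4E = 61.
P[5]: T = B3, S = E(K, T) = CE; 1A ⊕ CE = D4.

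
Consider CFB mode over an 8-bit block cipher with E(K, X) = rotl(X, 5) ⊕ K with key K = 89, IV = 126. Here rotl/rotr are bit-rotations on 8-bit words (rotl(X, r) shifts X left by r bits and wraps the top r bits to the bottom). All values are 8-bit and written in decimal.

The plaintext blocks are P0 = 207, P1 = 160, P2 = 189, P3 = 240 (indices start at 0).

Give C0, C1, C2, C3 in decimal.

CFB encryption: C_i = P_i ⊕ E(K, C_{i−1}), with C_{−1} = IV.
C0: E(K, 126) = 150; 207 ⊕ 150 = 89.
C1: E(K, 89) = 114; 160 ⊕ 114 = 210.
C2: E(K, 210) = 3; 189 ⊕ 3 = 190.
C3: E(K, 190) = 142; 240 ⊕ 142 = 126.

C0 = 89, C1 = 210, C2 = 190, C3 = 126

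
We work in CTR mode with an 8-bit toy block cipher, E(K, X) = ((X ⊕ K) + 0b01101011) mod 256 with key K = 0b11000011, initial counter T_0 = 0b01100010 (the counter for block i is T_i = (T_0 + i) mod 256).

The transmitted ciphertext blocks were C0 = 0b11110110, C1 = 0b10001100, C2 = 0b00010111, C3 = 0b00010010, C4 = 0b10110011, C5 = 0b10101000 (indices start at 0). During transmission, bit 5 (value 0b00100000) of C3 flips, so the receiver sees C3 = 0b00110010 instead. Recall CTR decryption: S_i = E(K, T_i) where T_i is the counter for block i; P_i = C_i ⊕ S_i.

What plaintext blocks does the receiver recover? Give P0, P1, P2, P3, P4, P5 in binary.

Only C3 changed, to 0b00110010. In CTR, a change in C_i flips the same bit in P_i only; the keystream is unaffected. Decrypting the received ciphertext:
P0: T = 0b01100010, S = E(K, T) = 0b00001100; 0b11110110 ⊕ 0b00001100 = 0b11111010.
P1: T = 0b01100011, S = E(K, T) = 0b00001011; 0b10001100 ⊕ 0b00001011 = 0b10000111.
P2: T = 0b01100100, S = E(K, T) = 0b00010010; 0b00010111 ⊕ 0b00010010 = 0b00000101.
P3: T = 0b01100101, S = E(K, T) = 0b00010001; 0b00110010 ⊕ 0b00010001 = 0b00100011.
P4: T = 0b01100110, S = E(K, T) = 0b00010000; 0b10110011 ⊕ 0b00010000 = 0b10100011.
P5: T = 0b01100111, S = E(K, T) = 0b00001111; 0b10101000 ⊕ 0b00001111 = 0b10100111.
Blocks that differ from the original plaintext: P3.

P0 = 0b11111010, P1 = 0b10000111, P2 = 0b00000101, P3 = 0b00100011, P4 = 0b10100011, P5 = 0b10100111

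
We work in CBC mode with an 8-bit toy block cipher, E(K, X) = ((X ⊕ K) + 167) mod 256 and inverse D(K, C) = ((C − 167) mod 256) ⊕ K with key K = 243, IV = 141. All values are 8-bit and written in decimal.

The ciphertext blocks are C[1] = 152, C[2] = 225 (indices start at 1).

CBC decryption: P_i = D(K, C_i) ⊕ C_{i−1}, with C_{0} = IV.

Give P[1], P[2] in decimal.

P[1] = 143, P[2] = 81

P[1]: D(K, 152) = 2; 2 ⊕ 141 = 143.
P[2]: D(K, 225) = 201; 201 ⊕ 152 = 81.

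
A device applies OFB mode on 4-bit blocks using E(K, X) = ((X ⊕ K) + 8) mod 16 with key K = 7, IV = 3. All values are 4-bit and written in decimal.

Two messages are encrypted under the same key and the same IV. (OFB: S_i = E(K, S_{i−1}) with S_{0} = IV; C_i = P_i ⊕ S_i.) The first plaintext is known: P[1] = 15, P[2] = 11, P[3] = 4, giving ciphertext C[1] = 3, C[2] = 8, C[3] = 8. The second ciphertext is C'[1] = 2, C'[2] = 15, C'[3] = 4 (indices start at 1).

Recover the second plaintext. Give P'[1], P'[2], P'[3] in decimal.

P'[1] = 14, P'[2] = 12, P'[3] = 8

In OFB with a reused IV, both messages share the same keystream S_i, so C_i ⊕ C'_i = P_i ⊕ P'_i and thus P'_i = P_i ⊕ C_i ⊕ C'_i.
P'[1]: 15 ⊕ 3 ⊕ 2 = 14.
P'[2]: 11 ⊕ 8 ⊕ 15 = 12.
P'[3]: 4 ⊕ 8 ⊕ 4 = 8.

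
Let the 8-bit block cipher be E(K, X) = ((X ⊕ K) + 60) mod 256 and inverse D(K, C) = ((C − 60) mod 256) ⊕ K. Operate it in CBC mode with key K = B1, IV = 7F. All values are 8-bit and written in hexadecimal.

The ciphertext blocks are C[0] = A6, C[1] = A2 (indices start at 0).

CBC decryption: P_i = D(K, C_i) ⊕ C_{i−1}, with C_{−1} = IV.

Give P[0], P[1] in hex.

P[0]: D(K, A6) = F7; F7 ⊕ 7F = 88.
P[1]: D(K, A2) = F3; F3 ⊕ A6 = 55.

P[0] = 88, P[1] = 55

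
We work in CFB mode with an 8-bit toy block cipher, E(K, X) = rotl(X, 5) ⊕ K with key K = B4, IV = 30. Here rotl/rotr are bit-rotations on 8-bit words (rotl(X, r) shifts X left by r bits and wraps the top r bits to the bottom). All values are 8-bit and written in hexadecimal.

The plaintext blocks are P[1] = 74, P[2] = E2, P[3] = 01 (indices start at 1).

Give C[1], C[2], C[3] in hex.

C[1] = C6, C[2] = 8E, C[3] = 64

CFB encryption: C_i = P_i ⊕ E(K, C_{i−1}), with C_{0} = IV.
C[1]: E(K, 30) = B2; 74 ⊕ B2 = C6.
C[2]: E(K, C6) = 6C; E2 ⊕ 6C = 8E.
C[3]: E(K, 8E) = 65; 01 ⊕ 65 = 64.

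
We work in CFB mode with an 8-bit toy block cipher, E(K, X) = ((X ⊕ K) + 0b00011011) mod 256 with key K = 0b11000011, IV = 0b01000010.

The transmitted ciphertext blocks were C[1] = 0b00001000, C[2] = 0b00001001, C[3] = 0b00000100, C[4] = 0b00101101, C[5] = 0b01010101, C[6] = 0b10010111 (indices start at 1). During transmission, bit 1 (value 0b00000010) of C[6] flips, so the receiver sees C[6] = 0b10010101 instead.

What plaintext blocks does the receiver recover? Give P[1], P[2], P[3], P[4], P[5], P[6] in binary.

P[1] = 0b10010100, P[2] = 0b11101111, P[3] = 0b11100001, P[4] = 0b11001111, P[5] = 0b01011100, P[6] = 0b00100100

CFB decryption: P_i = C_i ⊕ E(K, C_{i−1}), with C_{0} = IV.
Only C[6] changed, to 0b10010101. In CFB, a change in C_i flips the same bit in P_i and garbles P_{i+1}. Decrypting the received ciphertext:
P[1]: E(K, 0b01000010) = 0b10011100; 0b00001000 ⊕ 0b10011100 = 0b10010100.
P[2]: E(K, 0b00001000) = 0b11100110; 0b00001001 ⊕ 0b11100110 = 0b11101111.
P[3]: E(K, 0b00001001) = 0b11100101; 0b00000100 ⊕ 0b11100101 = 0b11100001.
P[4]: E(K, 0b00000100) = 0b11100010; 0b00101101 ⊕ 0b11100010 = 0b11001111.
P[5]: E(K, 0b00101101) = 0b00001001; 0b01010101 ⊕ 0b00001001 = 0b01011100.
P[6]: E(K, 0b01010101) = 0b10110001; 0b10010101 ⊕ 0b10110001 = 0b00100100.
Blocks that differ from the original plaintext: P[6].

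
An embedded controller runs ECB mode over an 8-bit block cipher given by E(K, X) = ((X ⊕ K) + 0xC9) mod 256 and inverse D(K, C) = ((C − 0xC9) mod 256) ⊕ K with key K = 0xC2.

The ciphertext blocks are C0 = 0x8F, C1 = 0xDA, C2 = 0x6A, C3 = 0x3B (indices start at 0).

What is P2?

P2 = 0x63

ECB decryption: P_i = D(K, C_i).
P2: D(K, 0x6A) = 0x63.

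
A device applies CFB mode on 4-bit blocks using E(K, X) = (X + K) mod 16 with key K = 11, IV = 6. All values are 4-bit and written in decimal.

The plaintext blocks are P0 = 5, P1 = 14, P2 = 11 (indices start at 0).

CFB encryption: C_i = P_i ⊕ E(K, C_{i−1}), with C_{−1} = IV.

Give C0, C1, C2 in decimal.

C0 = 4, C1 = 1, C2 = 7

C0: E(K, 6) = 1; 5 ⊕ 1 = 4.
C1: E(K, 4) = 15; 14 ⊕ 15 = 1.
C2: E(K, 1) = 12; 11 ⊕ 12 = 7.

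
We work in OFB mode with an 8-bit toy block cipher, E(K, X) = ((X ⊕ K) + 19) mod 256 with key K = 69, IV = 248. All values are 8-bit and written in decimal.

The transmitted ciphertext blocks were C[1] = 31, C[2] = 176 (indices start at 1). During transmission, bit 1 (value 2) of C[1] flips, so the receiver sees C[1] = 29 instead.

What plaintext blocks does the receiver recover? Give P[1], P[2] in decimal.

OFB decryption: S_i = E(K, S_{i−1}) with S_{0} = IV; P_i = C_i ⊕ S_i.
Only C[1] changed, to 29. In OFB, a change in C_i flips the same bit in P_i only; the keystream is unaffected. Decrypting the received ciphertext:
P[1]: S = E(K, 248) = 208; 29 ⊕ 208 = 205.
P[2]: S = E(K, 208) = 168; 176 ⊕ 168 = 24.
Blocks that differ from the original plaintext: P[1].

P[1] = 205, P[2] = 24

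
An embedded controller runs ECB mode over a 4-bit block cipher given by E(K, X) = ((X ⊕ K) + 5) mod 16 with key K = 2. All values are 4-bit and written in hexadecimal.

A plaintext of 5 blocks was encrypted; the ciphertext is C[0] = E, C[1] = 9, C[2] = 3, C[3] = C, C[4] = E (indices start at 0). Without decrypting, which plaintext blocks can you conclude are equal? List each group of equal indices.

ECB encrypts each block independently with the same key, so equal ciphertext blocks imply equal plaintext blocks.
C[0] = C[4] = E, so P[0] = P[4].

P[0] = P[4]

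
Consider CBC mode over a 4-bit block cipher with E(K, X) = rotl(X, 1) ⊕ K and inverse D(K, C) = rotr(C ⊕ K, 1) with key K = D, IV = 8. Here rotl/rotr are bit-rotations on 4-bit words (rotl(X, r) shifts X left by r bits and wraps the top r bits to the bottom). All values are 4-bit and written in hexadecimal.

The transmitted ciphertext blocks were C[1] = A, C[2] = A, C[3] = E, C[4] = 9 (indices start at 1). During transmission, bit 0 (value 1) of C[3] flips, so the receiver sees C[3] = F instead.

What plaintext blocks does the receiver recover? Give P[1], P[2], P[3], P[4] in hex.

P[1] = 3, P[2] = 1, P[3] = B, P[4] = D

CBC decryption: P_i = D(K, C_i) ⊕ C_{i−1}, with C_{0} = IV.
Only C[3] changed, to F. In CBC, a change in C_i garbles P_i and flips the same bit in P_{i+1}. Decrypting the received ciphertext:
P[1]: D(K, A) = B; B ⊕ 8 = 3.
P[2]: D(K, A) = B; B ⊕ A = 1.
P[3]: D(K, F) = 1; 1 ⊕ A = B.
P[4]: D(K, 9) = 2; 2 ⊕ F = D.
Blocks that differ from the original plaintext: P[3], P[4].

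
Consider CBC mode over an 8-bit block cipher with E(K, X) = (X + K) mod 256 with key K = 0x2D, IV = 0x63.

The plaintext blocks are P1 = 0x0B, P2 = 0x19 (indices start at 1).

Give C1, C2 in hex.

CBC encryption: C_i = E(K, P_i ⊕ C_{i−1}), with C_{0} = IV.
C1: P1 ⊕ 0x63 = 0x68; E(K, 0x68) = 0x95.
C2: P2 ⊕ 0x95 = 0x8C; E(K, 0x8C) = 0xB9.

C1 = 0x95, C2 = 0xB9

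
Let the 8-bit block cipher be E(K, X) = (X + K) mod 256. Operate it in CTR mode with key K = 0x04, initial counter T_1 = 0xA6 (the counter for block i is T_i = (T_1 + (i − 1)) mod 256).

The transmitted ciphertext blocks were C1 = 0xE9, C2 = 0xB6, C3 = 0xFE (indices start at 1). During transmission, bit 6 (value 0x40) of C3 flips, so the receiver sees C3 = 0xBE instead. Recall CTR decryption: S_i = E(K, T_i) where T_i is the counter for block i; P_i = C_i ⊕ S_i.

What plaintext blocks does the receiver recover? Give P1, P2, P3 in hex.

P1 = 0x43, P2 = 0x1D, P3 = 0x12

Only C3 changed, to 0xBE. In CTR, a change in C_i flips the same bit in P_i only; the keystream is unaffected. Decrypting the received ciphertext:
P1: T = 0xA6, S = E(K, T) = 0xAA; 0xE9 ⊕ 0xAA = 0x43.
P2: T = 0xA7, S = E(K, T) = 0xAB; 0xB6 ⊕ 0xAB = 0x1D.
P3: T = 0xA8, S = E(K, T) = 0xAC; 0xBE ⊕ 0xAC = 0x12.
Blocks that differ from the original plaintext: P3.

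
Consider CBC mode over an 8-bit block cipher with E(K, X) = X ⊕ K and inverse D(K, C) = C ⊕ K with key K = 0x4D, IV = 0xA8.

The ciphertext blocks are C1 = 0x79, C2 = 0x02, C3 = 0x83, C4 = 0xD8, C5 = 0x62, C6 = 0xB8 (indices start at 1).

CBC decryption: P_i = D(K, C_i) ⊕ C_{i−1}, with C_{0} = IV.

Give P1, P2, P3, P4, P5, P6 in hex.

P1 = 0x9C, P2 = 0x36, P3 = 0xCC, P4 = 0x16, P5 = 0xF7, P6 = 0x97

P1: D(K, 0x79) = 0x34; 0x34 ⊕ 0xA8 = 0x9C.
P2: D(K, 0x02) = 0x4F; 0x4F ⊕ 0x79 = 0x36.
P3: D(K, 0x83) = 0xCE; 0xCE ⊕ 0x02 = 0xCC.
P4: D(K, 0xD8) = 0x95; 0x95 ⊕ 0x83 = 0x16.
P5: D(K, 0x62) = 0x2F; 0x2F ⊕ 0xD8 = 0xF7.
P6: D(K, 0xB8) = 0xF5; 0xF5 ⊕ 0x62 = 0x97.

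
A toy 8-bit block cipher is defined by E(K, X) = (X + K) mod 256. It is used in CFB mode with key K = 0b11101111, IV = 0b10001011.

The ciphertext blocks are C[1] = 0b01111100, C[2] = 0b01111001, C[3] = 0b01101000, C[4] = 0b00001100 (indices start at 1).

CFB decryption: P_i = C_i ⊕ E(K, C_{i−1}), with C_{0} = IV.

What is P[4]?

P[4]: E(K, 0b01101000) = 0b01010111; 0b00001100 ⊕ 0b01010111 = 0b01011011.

P[4] = 0b01011011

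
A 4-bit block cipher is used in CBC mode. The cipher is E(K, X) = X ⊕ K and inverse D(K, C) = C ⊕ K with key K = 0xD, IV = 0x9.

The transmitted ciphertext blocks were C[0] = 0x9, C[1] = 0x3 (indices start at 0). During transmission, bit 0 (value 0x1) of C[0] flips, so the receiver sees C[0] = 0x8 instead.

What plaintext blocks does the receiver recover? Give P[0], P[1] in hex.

P[0] = 0xC, P[1] = 0x6

CBC decryption: P_i = D(K, C_i) ⊕ C_{i−1}, with C_{−1} = IV.
Only C[0] changed, to 0x8. In CBC, a change in C_i garbles P_i and flips the same bit in P_{i+1}. Decrypting the received ciphertext:
P[0]: D(K, 0x8) = 0x5; 0x5 ⊕ 0x9 = 0xC.
P[1]: D(K, 0x3) = 0xE; 0xE ⊕ 0x8 = 0x6.
Blocks that differ from the original plaintext: P[0], P[1].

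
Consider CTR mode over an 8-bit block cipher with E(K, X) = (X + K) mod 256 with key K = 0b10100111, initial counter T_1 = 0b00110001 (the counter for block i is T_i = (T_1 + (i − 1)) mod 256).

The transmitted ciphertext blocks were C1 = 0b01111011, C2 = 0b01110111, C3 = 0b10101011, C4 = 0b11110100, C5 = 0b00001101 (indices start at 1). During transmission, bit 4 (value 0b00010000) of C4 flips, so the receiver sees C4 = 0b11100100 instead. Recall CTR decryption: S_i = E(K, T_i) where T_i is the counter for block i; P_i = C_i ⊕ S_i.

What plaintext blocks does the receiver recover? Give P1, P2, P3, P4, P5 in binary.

P1 = 0b10100011, P2 = 0b10101110, P3 = 0b01110001, P4 = 0b00111111, P5 = 0b11010001

Only C4 changed, to 0b11100100. In CTR, a change in C_i flips the same bit in P_i only; the keystream is unaffected. Decrypting the received ciphertext:
P1: T = 0b00110001, S = E(K, T) = 0b11011000; 0b01111011 ⊕ 0b11011000 = 0b10100011.
P2: T = 0b00110010, S = E(K, T) = 0b11011001; 0b01110111 ⊕ 0b11011001 = 0b10101110.
P3: T = 0b00110011, S = E(K, T) = 0b11011010; 0b10101011 ⊕ 0b11011010 = 0b01110001.
P4: T = 0b00110100, S = E(K, T) = 0b11011011; 0b11100100 ⊕ 0b11011011 = 0b00111111.
P5: T = 0b00110101, S = E(K, T) = 0b11011100; 0b00001101 ⊕ 0b11011100 = 0b11010001.
Blocks that differ from the original plaintext: P4.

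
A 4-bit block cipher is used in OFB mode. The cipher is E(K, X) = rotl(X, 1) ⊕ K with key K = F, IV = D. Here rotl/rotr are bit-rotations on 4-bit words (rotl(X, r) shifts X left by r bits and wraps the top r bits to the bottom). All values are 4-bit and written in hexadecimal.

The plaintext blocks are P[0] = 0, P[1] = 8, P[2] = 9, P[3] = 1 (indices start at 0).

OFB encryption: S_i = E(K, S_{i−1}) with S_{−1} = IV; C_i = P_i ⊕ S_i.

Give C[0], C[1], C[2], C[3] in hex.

C[0] = 4, C[1] = F, C[2] = 8, C[3] = C

C[0]: S = E(K, D) = 4; 0 ⊕ 4 = 4.
C[1]: S = E(K, 4) = 7; 8 ⊕ 7 = F.
C[2]: S = E(K, 7) = 1; 9 ⊕ 1 = 8.
C[3]: S = E(K, 1) = D; 1 ⊕ D = C.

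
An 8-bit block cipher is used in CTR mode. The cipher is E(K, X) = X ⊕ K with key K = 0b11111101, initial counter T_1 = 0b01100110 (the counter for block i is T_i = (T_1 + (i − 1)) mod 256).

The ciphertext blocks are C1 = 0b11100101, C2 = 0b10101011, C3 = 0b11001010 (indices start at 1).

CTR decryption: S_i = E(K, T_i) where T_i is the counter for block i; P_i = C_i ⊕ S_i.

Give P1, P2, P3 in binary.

P1 = 0b01111110, P2 = 0b00110001, P3 = 0b01011111

P1: T = 0b01100110, S = E(K, T) = 0b10011011; 0b11100101 ⊕ 0b10011011 = 0b01111110.
P2: T = 0b01100111, S = E(K, T) = 0b10011010; 0b10101011 ⊕ 0b10011010 = 0b00110001.
P3: T = 0b01101000, S = E(K, T) = 0b10010101; 0b11001010 ⊕ 0b10010101 = 0b01011111.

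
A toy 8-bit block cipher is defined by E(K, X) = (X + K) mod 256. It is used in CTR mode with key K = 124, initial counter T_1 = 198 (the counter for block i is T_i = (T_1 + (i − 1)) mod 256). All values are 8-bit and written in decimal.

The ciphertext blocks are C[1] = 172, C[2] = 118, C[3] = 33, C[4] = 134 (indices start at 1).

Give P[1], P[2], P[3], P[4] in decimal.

CTR decryption: S_i = E(K, T_i) where T_i is the counter for block i; P_i = C_i ⊕ S_i.
P[1]: T = 198, S = E(K, T) = 66; 172 ⊕ 66 = 238.
P[2]: T = 199, S = E(K, T) = 67; 118 ⊕ 67 = 53.
P[3]: T = 200, S = E(K, T) = 68; 33 ⊕ 68 = 101.
P[4]: T = 201, S = E(K, T) = 69; 134 ⊕ 69 = 195.

P[1] = 238, P[2] = 53, P[3] = 101, P[4] = 195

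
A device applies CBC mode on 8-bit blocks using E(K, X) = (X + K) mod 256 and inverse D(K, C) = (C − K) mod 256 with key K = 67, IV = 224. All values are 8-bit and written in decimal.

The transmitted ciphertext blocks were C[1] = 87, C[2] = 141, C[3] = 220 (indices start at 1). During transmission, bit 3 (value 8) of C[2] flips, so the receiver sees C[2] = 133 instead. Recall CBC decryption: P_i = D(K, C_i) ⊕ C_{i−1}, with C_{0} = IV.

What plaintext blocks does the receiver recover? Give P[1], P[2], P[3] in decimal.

Only C[2] changed, to 133. In CBC, a change in C_i garbles P_i and flips the same bit in P_{i+1}. Decrypting the received ciphertext:
P[1]: D(K, 87) = 20; 20 ⊕ 224 = 244.
P[2]: D(K, 133) = 66; 66 ⊕ 87 = 21.
P[3]: D(K, 220) = 153; 153 ⊕ 133 = 28.
Blocks that differ from the original plaintext: P[2], P[3].

P[1] = 244, P[2] = 21, P[3] = 28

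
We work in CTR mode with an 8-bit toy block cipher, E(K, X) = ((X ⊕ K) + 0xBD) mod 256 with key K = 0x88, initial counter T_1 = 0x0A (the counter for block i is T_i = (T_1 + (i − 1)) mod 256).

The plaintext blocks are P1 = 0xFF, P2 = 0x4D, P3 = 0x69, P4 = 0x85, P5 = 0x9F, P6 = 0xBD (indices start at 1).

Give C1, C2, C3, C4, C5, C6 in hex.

CTR encryption: S_i = E(K, T_i) where T_i is the counter for block i; C_i = P_i ⊕ S_i.
C1: T = 0x0A, S = E(K, T) = 0x3F; 0xFF ⊕ 0x3F = 0xC0.
C2: T = 0x0B, S = E(K, T) = 0x40; 0x4D ⊕ 0x40 = 0x0D.
C3: T = 0x0C, S = E(K, T) = 0x41; 0x69 ⊕ 0x41 = 0x28.
C4: T = 0x0D, S = E(K, T) = 0x42; 0x85 ⊕ 0x42 = 0xC7.
C5: T = 0x0E, S = E(K, T) = 0x43; 0x9F ⊕ 0x43 = 0xDC.
C6: T = 0x0F, S = E(K, T) = 0x44; 0xBD ⊕ 0x44 = 0xF9.

C1 = 0xC0, C2 = 0x0D, C3 = 0x28, C4 = 0xC7, C5 = 0xDC, C6 = 0xF9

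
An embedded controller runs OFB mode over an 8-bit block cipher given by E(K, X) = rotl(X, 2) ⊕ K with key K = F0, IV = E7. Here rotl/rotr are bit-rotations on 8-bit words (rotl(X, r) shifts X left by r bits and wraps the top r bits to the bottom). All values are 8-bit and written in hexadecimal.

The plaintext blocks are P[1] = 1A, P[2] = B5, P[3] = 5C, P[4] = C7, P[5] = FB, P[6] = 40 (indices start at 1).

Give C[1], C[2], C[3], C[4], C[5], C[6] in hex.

OFB encryption: S_i = E(K, S_{i−1}) with S_{0} = IV; C_i = P_i ⊕ S_i.
C[1]: S = E(K, E7) = 6F; 1A ⊕ 6F = 75.
C[2]: S = E(K, 6F) = 4D; B5 ⊕ 4D = F8.
C[3]: S = E(K, 4D) = C5; 5C ⊕ C5 = 99.
C[4]: S = E(K, C5) = E7; C7 ⊕ E7 = 20.
C[5]: S = E(K, E7) = 6F; FB ⊕ 6F = 94.
C[6]: S = E(K, 6F) = 4D; 40 ⊕ 4D = 0D.

C[1] = 75, C[2] = F8, C[3] = 99, C[4] = 20, C[5] = 94, C[6] = 0D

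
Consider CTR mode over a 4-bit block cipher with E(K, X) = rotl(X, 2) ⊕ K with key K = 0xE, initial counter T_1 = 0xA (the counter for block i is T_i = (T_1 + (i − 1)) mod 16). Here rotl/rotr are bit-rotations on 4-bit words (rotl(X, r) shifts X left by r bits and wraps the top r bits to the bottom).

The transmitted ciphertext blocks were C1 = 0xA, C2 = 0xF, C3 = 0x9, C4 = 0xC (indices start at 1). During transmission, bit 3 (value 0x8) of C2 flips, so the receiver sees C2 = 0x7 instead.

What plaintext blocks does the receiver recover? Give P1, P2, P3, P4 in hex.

CTR decryption: S_i = E(K, T_i) where T_i is the counter for block i; P_i = C_i ⊕ S_i.
Only C2 changed, to 0x7. In CTR, a change in C_i flips the same bit in P_i only; the keystream is unaffected. Decrypting the received ciphertext:
P1: T = 0xA, S = E(K, T) = 0x4; 0xA ⊕ 0x4 = 0xE.
P2: T = 0xB, S = E(K, T) = 0x0; 0x7 ⊕ 0x0 = 0x7.
P3: T = 0xC, S = E(K, T) = 0xD; 0x9 ⊕ 0xD = 0x4.
P4: T = 0xD, S = E(K, T) = 0x9; 0xC ⊕ 0x9 = 0x5.
Blocks that differ from the original plaintext: P2.

P1 = 0xE, P2 = 0x7, P3 = 0x4, P4 = 0x5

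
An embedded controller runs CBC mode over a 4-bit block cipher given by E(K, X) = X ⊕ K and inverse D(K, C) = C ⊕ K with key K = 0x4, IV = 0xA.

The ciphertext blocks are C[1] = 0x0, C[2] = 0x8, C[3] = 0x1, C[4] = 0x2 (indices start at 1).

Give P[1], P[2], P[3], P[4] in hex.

P[1] = 0xE, P[2] = 0xC, P[3] = 0xD, P[4] = 0x7

CBC decryption: P_i = D(K, C_i) ⊕ C_{i−1}, with C_{0} = IV.
P[1]: D(K, 0x0) = 0x4; 0x4 ⊕ 0xA = 0xE.
P[2]: D(K, 0x8) = 0xC; 0xC ⊕ 0x0 = 0xC.
P[3]: D(K, 0x1) = 0x5; 0x5 ⊕ 0x8 = 0xD.
P[4]: D(K, 0x2) = 0x6; 0x6 ⊕ 0x1 = 0x7.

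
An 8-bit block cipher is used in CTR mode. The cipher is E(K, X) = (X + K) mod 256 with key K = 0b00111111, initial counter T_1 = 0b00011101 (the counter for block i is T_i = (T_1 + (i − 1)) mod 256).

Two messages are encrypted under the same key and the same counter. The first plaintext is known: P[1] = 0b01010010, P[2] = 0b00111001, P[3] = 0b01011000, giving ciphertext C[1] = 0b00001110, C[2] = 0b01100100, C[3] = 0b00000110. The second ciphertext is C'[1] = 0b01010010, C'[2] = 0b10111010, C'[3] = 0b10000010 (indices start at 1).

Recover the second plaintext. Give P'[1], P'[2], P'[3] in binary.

In CTR with a reused counter, both messages share the same keystream S_i, so C_i ⊕ C'_i = P_i ⊕ P'_i and thus P'_i = P_i ⊕ C_i ⊕ C'_i.
P'[1]: 0b01010010 ⊕ 0b00001110 ⊕ 0b01010010 = 0b00001110.
P'[2]: 0b00111001 ⊕ 0b01100100 ⊕ 0b10111010 = 0b11100111.
P'[3]: 0b01011000 ⊕ 0b00000110 ⊕ 0b10000010 = 0b11011100.

P'[1] = 0b00001110, P'[2] = 0b11100111, P'[3] = 0b11011100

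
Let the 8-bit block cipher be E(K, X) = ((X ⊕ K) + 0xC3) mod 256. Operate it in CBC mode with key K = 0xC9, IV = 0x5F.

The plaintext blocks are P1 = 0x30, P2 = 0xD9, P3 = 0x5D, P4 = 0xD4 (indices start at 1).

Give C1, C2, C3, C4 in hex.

C1 = 0x69, C2 = 0x3C, C3 = 0x6B, C4 = 0x39

CBC encryption: C_i = E(K, P_i ⊕ C_{i−1}), with C_{0} = IV.
C1: P1 ⊕ 0x5F = 0x6F; E(K, 0x6F) = 0x69.
C2: P2 ⊕ 0x69 = 0xB0; E(K, 0xB0) = 0x3C.
C3: P3 ⊕ 0x3C = 0x61; E(K, 0x61) = 0x6B.
C4: P4 ⊕ 0x6B = 0xBF; E(K, 0xBF) = 0x39.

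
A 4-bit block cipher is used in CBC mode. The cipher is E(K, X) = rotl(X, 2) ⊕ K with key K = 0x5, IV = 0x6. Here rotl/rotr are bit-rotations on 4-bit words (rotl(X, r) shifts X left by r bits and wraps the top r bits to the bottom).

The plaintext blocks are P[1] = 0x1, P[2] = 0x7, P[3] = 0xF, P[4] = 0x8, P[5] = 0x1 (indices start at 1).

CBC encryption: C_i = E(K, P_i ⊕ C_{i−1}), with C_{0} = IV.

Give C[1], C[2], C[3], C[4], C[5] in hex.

C[1] = 0x8, C[2] = 0xA, C[3] = 0x0, C[4] = 0x7, C[5] = 0xC

C[1]: P[1] ⊕ 0x6 = 0x7; E(K, 0x7) = 0x8.
C[2]: P[2] ⊕ 0x8 = 0xF; E(K, 0xF) = 0xA.
C[3]: P[3] ⊕ 0xA = 0x5; E(K, 0x5) = 0x0.
C[4]: P[4] ⊕ 0x0 = 0x8; E(K, 0x8) = 0x7.
C[5]: P[5] ⊕ 0x7 = 0x6; E(K, 0x6) = 0xC.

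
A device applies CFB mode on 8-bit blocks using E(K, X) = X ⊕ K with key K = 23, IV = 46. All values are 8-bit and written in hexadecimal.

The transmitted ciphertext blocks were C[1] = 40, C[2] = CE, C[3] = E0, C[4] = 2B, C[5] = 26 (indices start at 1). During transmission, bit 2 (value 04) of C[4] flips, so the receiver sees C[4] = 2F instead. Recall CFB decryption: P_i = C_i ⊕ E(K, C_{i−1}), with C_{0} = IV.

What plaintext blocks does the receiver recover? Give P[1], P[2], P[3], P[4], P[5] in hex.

Only C[4] changed, to 2F. In CFB, a change in C_i flips the same bit in P_i and garbles P_{i+1}. Decrypting the received ciphertext:
P[1]: E(K, 46) = 65; 40 ⊕ 65 = 25.
P[2]: E(K, 40) = 63; CE ⊕ 63 = AD.
P[3]: E(K, CE) = ED; E0 ⊕ ED = 0D.
P[4]: E(K, E0) = C3; 2F ⊕ C3 = EC.
P[5]: E(K, 2F) = 0C; 26 ⊕ 0C = 2A.
Blocks that differ from the original plaintext: P[4], P[5].

P[1] = 25, P[2] = AD, P[3] = 0D, P[4] = EC, P[5] = 2A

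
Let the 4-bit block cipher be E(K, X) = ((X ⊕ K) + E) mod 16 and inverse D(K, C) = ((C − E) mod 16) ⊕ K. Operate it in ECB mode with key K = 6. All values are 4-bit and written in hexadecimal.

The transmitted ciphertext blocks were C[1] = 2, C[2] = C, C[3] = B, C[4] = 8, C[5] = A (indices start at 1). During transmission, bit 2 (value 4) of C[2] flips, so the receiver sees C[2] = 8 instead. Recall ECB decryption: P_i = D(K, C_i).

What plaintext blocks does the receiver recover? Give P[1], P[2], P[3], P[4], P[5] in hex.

P[1] = 2, P[2] = C, P[3] = B, P[4] = C, P[5] = A

Only C[2] changed, to 8. In ECB, a change in C_i affects only P_i. Decrypting the received ciphertext:
P[1]: D(K, 2) = 2.
P[2]: D(K, 8) = C.
P[3]: D(K, B) = B.
P[4]: D(K, 8) = C.
P[5]: D(K, A) = A.
Blocks that differ from the original plaintext: P[2].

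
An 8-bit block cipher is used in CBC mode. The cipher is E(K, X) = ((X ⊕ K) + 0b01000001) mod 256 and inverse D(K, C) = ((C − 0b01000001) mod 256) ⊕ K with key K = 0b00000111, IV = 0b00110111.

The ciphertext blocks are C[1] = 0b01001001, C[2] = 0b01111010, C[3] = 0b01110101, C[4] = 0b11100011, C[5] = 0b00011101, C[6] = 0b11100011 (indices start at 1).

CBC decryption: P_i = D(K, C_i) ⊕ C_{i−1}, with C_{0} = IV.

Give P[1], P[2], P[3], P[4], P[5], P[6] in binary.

P[1] = 0b00111000, P[2] = 0b01110111, P[3] = 0b01001001, P[4] = 0b11010000, P[5] = 0b00111000, P[6] = 0b10111000

P[1]: D(K, 0b01001001) = 0b00001111; 0b00001111 ⊕ 0b00110111 = 0b00111000.
P[2]: D(K, 0b01111010) = 0b00111110; 0b00111110 ⊕ 0b01001001 = 0b01110111.
P[3]: D(K, 0b01110101) = 0b00110011; 0b00110011 ⊕ 0b01111010 = 0b01001001.
P[4]: D(K, 0b11100011) = 0b10100101; 0b10100101 ⊕ 0b01110101 = 0b11010000.
P[5]: D(K, 0b00011101) = 0b11011011; 0b11011011 ⊕ 0b11100011 = 0b00111000.
P[6]: D(K, 0b11100011) = 0b10100101; 0b10100101 ⊕ 0b00011101 = 0b10111000.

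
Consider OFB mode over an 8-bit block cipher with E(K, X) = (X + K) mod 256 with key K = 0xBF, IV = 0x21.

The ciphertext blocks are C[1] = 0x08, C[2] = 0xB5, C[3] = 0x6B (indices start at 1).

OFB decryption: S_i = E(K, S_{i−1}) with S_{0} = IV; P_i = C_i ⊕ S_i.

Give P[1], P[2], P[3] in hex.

P[1] = 0xE8, P[2] = 0x2A, P[3] = 0x35

P[1]: S = E(K, 0x21) = 0xE0; 0x08 ⊕ 0xE0 = 0xE8.
P[2]: S = E(K, 0xE0) = 0x9F; 0xB5 ⊕ 0x9F = 0x2A.
P[3]: S = E(K, 0x9F) = 0x5E; 0x6B ⊕ 0x5E = 0x35.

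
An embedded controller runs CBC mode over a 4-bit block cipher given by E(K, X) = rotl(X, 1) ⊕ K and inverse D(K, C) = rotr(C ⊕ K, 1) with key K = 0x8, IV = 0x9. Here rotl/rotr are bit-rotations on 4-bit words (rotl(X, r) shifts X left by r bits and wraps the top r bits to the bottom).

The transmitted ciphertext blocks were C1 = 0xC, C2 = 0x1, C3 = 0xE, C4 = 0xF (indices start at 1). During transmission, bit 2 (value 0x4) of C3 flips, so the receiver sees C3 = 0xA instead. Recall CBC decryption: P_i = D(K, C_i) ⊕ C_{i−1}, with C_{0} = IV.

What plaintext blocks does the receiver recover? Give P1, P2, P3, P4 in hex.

Only C3 changed, to 0xA. In CBC, a change in C_i garbles P_i and flips the same bit in P_{i+1}. Decrypting the received ciphertext:
P1: D(K, 0xC) = 0x2; 0x2 ⊕ 0x9 = 0xB.
P2: D(K, 0x1) = 0xC; 0xC ⊕ 0xC = 0x0.
P3: D(K, 0xA) = 0x1; 0x1 ⊕ 0x1 = 0x0.
P4: D(K, 0xF) = 0xB; 0xB ⊕ 0xA = 0x1.
Blocks that differ from the original plaintext: P3, P4.

P1 = 0xB, P2 = 0x0, P3 = 0x0, P4 = 0x1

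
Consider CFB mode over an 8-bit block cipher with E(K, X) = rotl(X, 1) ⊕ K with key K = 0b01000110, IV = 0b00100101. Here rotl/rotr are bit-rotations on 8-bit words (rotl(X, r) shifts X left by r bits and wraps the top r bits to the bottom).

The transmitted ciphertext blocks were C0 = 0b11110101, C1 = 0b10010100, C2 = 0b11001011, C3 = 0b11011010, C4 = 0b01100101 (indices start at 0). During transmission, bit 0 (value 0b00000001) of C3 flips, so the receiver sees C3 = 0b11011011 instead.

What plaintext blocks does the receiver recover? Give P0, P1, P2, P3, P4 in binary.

CFB decryption: P_i = C_i ⊕ E(K, C_{i−1}), with C_{−1} = IV.
Only C3 changed, to 0b11011011. In CFB, a change in C_i flips the same bit in P_i and garbles P_{i+1}. Decrypting the received ciphertext:
P0: E(K, 0b00100101) = 0b00001100; 0b11110101 ⊕ 0b00001100 = 0b11111001.
P1: E(K, 0b11110101) = 0b10101101; 0b10010100 ⊕ 0b10101101 = 0b00111001.
P2: E(K, 0b10010100) = 0b01101111; 0b11001011 ⊕ 0b01101111 = 0b10100100.
P3: E(K, 0b11001011) = 0b11010001; 0b11011011 ⊕ 0b11010001 = 0b00001010.
P4: E(K, 0b11011011) = 0b11110001; 0b01100101 ⊕ 0b11110001 = 0b10010100.
Blocks that differ from the original plaintext: P3, P4.

P0 = 0b11111001, P1 = 0b00111001, P2 = 0b10100100, P3 = 0b00001010, P4 = 0b10010100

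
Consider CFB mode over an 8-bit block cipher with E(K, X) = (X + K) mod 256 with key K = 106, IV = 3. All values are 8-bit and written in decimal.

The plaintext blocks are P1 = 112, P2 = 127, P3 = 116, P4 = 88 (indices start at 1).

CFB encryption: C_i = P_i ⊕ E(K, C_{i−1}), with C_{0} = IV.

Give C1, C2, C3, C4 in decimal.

C1 = 29, C2 = 248, C3 = 22, C4 = 216

C1: E(K, 3) = 109; 112 ⊕ 109 = 29.
C2: E(K, 29) = 135; 127 ⊕ 135 = 248.
C3: E(K, 248) = 98; 116 ⊕ 98 = 22.
C4: E(K, 22) = 128; 88 ⊕ 128 = 216.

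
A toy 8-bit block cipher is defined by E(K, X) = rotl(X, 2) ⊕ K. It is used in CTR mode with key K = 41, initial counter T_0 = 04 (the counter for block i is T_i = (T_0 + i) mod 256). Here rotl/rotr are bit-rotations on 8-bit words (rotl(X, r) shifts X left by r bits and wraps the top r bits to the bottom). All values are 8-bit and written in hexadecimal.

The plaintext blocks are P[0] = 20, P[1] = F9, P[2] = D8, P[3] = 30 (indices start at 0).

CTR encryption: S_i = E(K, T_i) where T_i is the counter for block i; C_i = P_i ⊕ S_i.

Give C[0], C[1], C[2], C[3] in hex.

C[0]: T = 04, S = E(K, T) = 51; 20 ⊕ 51 = 71.
C[1]: T = 05, S = E(K, T) = 55; F9 ⊕ 55 = AC.
C[2]: T = 06, S = E(K, T) = 59; D8 ⊕ 59 = 81.
C[3]: T = 07, S = E(K, T) = 5D; 30 ⊕ 5D = 6D.

C[0] = 71, C[1] = AC, C[2] = 81, C[3] = 6D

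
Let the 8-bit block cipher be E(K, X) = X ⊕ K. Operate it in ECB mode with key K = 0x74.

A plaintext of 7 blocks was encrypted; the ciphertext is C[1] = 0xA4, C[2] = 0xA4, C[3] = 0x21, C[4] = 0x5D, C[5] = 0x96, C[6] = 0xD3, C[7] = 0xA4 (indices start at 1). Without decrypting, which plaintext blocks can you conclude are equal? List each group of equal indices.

ECB encrypts each block independently with the same key, so equal ciphertext blocks imply equal plaintext blocks.
C[1] = C[2] = C[7] = 0xA4, so P[1] = P[2] = P[7].

P[1] = P[2] = P[7]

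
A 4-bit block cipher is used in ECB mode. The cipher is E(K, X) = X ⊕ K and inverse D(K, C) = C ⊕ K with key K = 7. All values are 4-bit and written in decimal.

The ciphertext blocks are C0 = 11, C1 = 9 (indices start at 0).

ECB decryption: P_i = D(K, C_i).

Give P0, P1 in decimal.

P0: D(K, 11) = 12.
P1: D(K, 9) = 14.

P0 = 12, P1 = 14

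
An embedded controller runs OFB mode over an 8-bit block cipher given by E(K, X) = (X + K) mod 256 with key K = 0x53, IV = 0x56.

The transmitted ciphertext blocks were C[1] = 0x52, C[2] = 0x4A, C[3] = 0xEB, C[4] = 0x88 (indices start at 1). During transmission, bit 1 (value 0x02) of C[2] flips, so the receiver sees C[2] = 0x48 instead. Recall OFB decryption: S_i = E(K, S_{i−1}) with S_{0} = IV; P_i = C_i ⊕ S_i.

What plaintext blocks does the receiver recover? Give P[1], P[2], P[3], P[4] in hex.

P[1] = 0xFB, P[2] = 0xB4, P[3] = 0xA4, P[4] = 0x2A

Only C[2] changed, to 0x48. In OFB, a change in C_i flips the same bit in P_i only; the keystream is unaffected. Decrypting the received ciphertext:
P[1]: S = E(K, 0x56) = 0xA9; 0x52 ⊕ 0xA9 = 0xFB.
P[2]: S = E(K, 0xA9) = 0xFC; 0x48 ⊕ 0xFC = 0xB4.
P[3]: S = E(K, 0xFC) = 0x4F; 0xEB ⊕ 0x4F = 0xA4.
P[4]: S = E(K, 0x4F) = 0xA2; 0x88 ⊕ 0xA2 = 0x2A.
Blocks that differ from the original plaintext: P[2].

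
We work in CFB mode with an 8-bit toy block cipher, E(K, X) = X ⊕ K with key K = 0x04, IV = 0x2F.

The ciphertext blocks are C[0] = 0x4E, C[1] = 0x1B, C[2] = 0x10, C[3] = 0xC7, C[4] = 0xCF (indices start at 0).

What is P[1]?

CFB decryption: P_i = C_i ⊕ E(K, C_{i−1}), with C_{−1} = IV.
P[1]: E(K, 0x4E) = 0x4A; 0x1B ⊕ 0x4A = 0x51.

P[1] = 0x51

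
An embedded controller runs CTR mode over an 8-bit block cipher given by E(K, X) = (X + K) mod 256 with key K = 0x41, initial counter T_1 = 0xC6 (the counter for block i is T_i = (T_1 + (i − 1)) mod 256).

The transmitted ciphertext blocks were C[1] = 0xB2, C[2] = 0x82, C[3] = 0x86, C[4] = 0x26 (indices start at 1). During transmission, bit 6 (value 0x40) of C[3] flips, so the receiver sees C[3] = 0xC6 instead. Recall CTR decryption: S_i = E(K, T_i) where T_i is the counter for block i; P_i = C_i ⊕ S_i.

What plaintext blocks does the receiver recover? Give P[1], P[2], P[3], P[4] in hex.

P[1] = 0xB5, P[2] = 0x8A, P[3] = 0xCF, P[4] = 0x2C

Only C[3] changed, to 0xC6. In CTR, a change in C_i flips the same bit in P_i only; the keystream is unaffected. Decrypting the received ciphertext:
P[1]: T = 0xC6, S = E(K, T) = 0x07; 0xB2 ⊕ 0x07 = 0xB5.
P[2]: T = 0xC7, S = E(K, T) = 0x08; 0x82 ⊕ 0x08 = 0x8A.
P[3]: T = 0xC8, S = E(K, T) = 0x09; 0xC6 ⊕ 0x09 = 0xCF.
P[4]: T = 0xC9, S = E(K, T) = 0x0A; 0x26 ⊕ 0x0A = 0x2C.
Blocks that differ from the original plaintext: P[3].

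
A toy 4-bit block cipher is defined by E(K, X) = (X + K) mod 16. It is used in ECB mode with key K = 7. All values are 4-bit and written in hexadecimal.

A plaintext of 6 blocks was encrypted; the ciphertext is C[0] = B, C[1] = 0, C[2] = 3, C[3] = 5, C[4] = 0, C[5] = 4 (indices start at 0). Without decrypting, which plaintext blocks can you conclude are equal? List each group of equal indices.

P[1] = P[4]

ECB encrypts each block independently with the same key, so equal ciphertext blocks imply equal plaintext blocks.
C[1] = C[4] = 0, so P[1] = P[4].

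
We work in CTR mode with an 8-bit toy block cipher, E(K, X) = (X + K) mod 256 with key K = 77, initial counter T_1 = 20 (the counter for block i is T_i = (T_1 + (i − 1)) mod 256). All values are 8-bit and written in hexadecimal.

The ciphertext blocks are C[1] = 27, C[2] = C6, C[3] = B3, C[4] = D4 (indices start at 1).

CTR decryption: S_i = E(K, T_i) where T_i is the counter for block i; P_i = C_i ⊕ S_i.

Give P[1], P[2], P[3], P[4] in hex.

P[1] = B0, P[2] = 5E, P[3] = 2A, P[4] = 4E

P[1]: T = 20, S = E(K, T) = 97; 27 ⊕ 97 = B0.
P[2]: T = 21, S = E(K, T) = 98; C6 ⊕ 98 = 5E.
P[3]: T = 22, S = E(K, T) = 99; B3 ⊕ 99 = 2A.
P[4]: T = 23, S = E(K, T) = 9A; D4 ⊕ 9A = 4E.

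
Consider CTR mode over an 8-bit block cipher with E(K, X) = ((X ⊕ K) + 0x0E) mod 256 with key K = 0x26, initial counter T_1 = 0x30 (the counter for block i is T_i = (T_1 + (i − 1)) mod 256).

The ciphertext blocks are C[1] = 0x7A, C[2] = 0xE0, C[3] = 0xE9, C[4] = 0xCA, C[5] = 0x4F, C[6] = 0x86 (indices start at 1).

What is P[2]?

P[2] = 0xC5

CTR decryption: S_i = E(K, T_i) where T_i is the counter for block i; P_i = C_i ⊕ S_i.
P[2]: T = 0x31, S = E(K, T) = 0x25; 0xE0 ⊕ 0x25 = 0xC5.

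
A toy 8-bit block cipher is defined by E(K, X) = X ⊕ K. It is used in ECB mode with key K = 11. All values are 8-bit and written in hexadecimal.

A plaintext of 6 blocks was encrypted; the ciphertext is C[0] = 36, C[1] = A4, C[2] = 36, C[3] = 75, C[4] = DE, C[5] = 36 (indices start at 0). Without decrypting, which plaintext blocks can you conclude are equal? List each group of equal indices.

P[0] = P[2] = P[5]

ECB encrypts each block independently with the same key, so equal ciphertext blocks imply equal plaintext blocks.
C[0] = C[2] = C[5] = 36, so P[0] = P[2] = P[5].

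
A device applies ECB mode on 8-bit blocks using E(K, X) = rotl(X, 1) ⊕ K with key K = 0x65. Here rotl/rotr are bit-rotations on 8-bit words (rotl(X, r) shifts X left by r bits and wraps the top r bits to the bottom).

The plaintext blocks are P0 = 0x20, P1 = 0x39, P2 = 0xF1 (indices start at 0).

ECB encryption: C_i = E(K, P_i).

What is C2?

C2 = 0x86

C2: E(K, 0xF1) = 0x86.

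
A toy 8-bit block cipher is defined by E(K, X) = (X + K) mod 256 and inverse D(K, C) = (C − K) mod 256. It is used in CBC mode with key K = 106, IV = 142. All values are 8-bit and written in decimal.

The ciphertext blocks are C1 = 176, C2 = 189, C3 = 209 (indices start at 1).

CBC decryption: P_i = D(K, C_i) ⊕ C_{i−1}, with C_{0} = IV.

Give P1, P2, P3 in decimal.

P1: D(K, 176) = 70; 70 ⊕ 142 = 200.
P2: D(K, 189) = 83; 83 ⊕ 176 = 227.
P3: D(K, 209) = 103; 103 ⊕ 189 = 218.

P1 = 200, P2 = 227, P3 = 218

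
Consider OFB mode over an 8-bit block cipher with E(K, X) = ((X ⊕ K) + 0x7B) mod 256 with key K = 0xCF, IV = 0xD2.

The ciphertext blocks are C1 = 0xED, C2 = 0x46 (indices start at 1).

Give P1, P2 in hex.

OFB decryption: S_i = E(K, S_{i−1}) with S_{0} = IV; P_i = C_i ⊕ S_i.
P1: S = E(K, 0xD2) = 0x98; 0xED ⊕ 0x98 = 0x75.
P2: S = E(K, 0x98) = 0xD2; 0x46 ⊕ 0xD2 = 0x94.

P1 = 0x75, P2 = 0x94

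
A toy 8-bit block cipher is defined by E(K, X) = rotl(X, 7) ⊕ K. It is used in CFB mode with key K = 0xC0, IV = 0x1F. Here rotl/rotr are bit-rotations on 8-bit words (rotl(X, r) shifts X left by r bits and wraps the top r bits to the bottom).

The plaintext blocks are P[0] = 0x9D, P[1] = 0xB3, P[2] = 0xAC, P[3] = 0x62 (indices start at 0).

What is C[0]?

CFB encryption: C_i = P_i ⊕ E(K, C_{i−1}), with C_{−1} = IV.
C[0]: E(K, 0x1F) = 0x4F; 0x9D ⊕ 0x4F = 0xD2.

C[0] = 0xD2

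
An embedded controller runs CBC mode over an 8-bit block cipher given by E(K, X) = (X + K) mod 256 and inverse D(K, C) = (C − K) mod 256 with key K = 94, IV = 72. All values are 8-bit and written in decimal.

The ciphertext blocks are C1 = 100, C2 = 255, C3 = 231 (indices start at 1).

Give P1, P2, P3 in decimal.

CBC decryption: P_i = D(K, C_i) ⊕ C_{i−1}, with C_{0} = IV.
P1: D(K, 100) = 6; 6 ⊕ 72 = 78.
P2: D(K, 255) = 161; 161 ⊕ 100 = 197.
P3: D(K, 231) = 137; 137 ⊕ 255 = 118.

P1 = 78, P2 = 197, P3 = 118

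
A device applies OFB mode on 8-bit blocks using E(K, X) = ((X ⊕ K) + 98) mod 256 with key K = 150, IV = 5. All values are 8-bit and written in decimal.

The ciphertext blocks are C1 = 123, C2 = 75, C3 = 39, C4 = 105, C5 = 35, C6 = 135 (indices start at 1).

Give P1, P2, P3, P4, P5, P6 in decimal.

P1 = 142, P2 = 142, P3 = 146, P4 = 236, P5 = 86, P6 = 194

OFB decryption: S_i = E(K, S_{i−1}) with S_{0} = IV; P_i = C_i ⊕ S_i.
P1: S = E(K, 5) = 245; 123 ⊕ 245 = 142.
P2: S = E(K, 245) = 197; 75 ⊕ 197 = 142.
P3: S = E(K, 197) = 181; 39 ⊕ 181 = 146.
P4: S = E(K, 181) = 133; 105 ⊕ 133 = 236.
P5: S = E(K, 133) = 117; 35 ⊕ 117 = 86.
P6: S = E(K, 117) = 69; 135 ⊕ 69 = 194.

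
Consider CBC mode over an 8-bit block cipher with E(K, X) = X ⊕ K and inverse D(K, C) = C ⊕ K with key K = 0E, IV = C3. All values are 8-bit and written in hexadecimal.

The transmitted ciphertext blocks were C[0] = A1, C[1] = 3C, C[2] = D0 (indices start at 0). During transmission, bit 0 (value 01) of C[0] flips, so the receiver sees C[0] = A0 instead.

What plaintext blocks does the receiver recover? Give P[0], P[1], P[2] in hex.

P[0] = 6D, P[1] = 92, P[2] = E2

CBC decryption: P_i = D(K, C_i) ⊕ C_{i−1}, with C_{−1} = IV.
Only C[0] changed, to A0. In CBC, a change in C_i garbles P_i and flips the same bit in P_{i+1}. Decrypting the received ciphertext:
P[0]: D(K, A0) = AE; AE ⊕ C3 = 6D.
P[1]: D(K, 3C) = 32; 32 ⊕ A0 = 92.
P[2]: D(K, D0) = DE; DE ⊕ 3C = E2.
Blocks that differ from the original plaintext: P[0], P[1].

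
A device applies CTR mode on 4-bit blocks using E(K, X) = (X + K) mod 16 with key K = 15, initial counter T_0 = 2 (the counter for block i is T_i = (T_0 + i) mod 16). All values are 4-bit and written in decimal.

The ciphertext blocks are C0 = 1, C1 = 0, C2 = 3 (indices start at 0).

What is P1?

CTR decryption: S_i = E(K, T_i) where T_i is the counter for block i; P_i = C_i ⊕ S_i.
P1: T = 3, S = E(K, T) = 2; 0 ⊕ 2 = 2.

P1 = 2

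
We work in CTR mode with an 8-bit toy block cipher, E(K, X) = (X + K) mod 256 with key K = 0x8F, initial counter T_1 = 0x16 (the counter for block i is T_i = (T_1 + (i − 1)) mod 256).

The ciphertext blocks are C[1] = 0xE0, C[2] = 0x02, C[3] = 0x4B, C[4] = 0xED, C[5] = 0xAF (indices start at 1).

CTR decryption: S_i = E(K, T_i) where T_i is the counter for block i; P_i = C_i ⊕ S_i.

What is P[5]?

P[5] = 0x06

P[5]: T = 0x1A, S = E(K, T) = 0xA9; 0xAF ⊕ 0xA9 = 0x06.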